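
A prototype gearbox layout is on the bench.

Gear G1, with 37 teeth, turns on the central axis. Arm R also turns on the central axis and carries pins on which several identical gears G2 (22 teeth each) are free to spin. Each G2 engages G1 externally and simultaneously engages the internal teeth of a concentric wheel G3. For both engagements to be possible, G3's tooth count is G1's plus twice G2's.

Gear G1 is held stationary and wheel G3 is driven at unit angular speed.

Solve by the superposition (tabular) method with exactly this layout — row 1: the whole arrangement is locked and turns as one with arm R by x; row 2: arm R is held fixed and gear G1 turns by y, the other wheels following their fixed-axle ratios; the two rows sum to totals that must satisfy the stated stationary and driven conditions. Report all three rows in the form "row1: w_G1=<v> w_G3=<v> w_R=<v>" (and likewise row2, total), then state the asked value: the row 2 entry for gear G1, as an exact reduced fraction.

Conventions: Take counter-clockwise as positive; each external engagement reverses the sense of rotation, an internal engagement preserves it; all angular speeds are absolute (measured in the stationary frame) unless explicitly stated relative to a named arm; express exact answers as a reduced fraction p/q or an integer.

recognized (axles ride arm R): planetary set, 37/22/81 teeth
superposition row 1 [locked train]: every member turns x
row 2 — arm fixed, fixed-axis ratios: sun y, ring −(37/81)·y, arm 0
boundary: total ω_sun = x + y = 0 and total ω_ring = x − (37/81)·y = 1  ⇒  y = -81/118, x = 81/118
row 2 ring = −(37/81)·(-81/118) = 37/118
totals (row 1 + row 2): sun 81/118 + (-81/118) = 0, ring 81/118 + 37/118 = 1, arm 81/118 + 0 = 81/118
asked cell (row2, sun) = -81/118

row1: w_G1=81/118 w_G3=81/118 w_R=81/118
row2: w_G1=-81/118 w_G3=37/118 w_R=0
total: w_G1=0 w_G3=1 w_R=81/118
asked value: -81/118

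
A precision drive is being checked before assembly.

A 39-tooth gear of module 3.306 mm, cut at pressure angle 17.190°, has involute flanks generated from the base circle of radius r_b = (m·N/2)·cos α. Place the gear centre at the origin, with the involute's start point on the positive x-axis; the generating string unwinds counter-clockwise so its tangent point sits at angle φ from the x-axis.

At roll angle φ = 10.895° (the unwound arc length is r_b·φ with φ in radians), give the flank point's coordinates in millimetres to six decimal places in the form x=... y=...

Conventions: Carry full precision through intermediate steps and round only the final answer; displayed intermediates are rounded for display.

x=62.690660 y=0.140641

recognized (one wheel, involute flank): single-mesh tooth geometry, m = 3.306, N = 39
pitch radius r_p = m·N/2 = 3.306·39/2 = 64.467000
base radius r_b = r_p·cos α = 64.467000·cos 17.190° = 61.587256
roll angle φ = 10.895° = 0.19015362 rad
x = r_b·(cos φ + φ·sin φ) = 62.690660
y = r_b·(sin φ − φ·cos φ) = 0.140641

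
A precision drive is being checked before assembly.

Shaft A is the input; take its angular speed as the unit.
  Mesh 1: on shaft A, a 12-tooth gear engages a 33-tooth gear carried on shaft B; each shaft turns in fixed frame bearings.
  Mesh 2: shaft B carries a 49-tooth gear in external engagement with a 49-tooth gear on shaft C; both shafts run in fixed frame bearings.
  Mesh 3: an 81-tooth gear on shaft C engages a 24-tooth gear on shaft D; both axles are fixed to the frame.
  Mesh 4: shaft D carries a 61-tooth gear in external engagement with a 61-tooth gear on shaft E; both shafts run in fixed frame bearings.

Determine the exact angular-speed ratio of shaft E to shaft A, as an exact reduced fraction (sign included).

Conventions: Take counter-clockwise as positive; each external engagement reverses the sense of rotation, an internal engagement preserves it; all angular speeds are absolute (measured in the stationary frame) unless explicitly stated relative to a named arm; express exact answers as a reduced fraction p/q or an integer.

class = fixed-axis compound train [4 meshes; 4 ratios multiply, 4 sense flips]
mesh 1 [12T→33T]: running ratio 4/11, sense −
mesh 2 [49T→49T]: running ratio 4/11, sense +
mesh 3 [81T→24T]: running ratio 27/22, sense −
mesh 4 [61T→61T]: running ratio 27/22, sense +
ω_out/ω_in = 27/22

27/22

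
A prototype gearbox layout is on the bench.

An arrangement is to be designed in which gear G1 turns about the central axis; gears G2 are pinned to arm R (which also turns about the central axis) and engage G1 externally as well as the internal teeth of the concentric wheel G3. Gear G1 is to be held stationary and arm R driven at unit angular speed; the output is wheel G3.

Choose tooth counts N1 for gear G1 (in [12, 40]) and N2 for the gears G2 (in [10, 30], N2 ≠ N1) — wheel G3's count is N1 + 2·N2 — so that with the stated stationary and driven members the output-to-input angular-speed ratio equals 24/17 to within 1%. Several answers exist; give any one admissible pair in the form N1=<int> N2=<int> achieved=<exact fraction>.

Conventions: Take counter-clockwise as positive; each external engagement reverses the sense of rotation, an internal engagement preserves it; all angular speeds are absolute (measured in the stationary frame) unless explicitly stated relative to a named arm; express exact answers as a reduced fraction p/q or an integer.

N1=14 N2=10 achieved=24/17

design class (target 24/17): planetary set
Willis with ω_sun = 0: ω_ring/ω_arm = (N1+N3)/N3; set equal to 24/17  ⇒  N3/N1 = 1/(24/17 − 1) = 17/7
N3 = N1 + 2·N2  ⇒  N2/N1 = (N3/N1 − 1)/2 = (17/7 − 1)/2 = 5/7
smallest multiple with N1 ≥ 12 and N2 ≥ 10: k = 2  ⇒  N1 = 2·7 = 14, N2 = 2·5 = 10 (N1 ≤ 40, N2 ≤ 30, N2 ≠ N1 ✓), N3 = 14 + 2·10 = 34
check: (N1+N3)/N3 with N1 = 14, N3 = 34 gives 24/17; |achieved − target| = 0 ≤ 6/425 ✓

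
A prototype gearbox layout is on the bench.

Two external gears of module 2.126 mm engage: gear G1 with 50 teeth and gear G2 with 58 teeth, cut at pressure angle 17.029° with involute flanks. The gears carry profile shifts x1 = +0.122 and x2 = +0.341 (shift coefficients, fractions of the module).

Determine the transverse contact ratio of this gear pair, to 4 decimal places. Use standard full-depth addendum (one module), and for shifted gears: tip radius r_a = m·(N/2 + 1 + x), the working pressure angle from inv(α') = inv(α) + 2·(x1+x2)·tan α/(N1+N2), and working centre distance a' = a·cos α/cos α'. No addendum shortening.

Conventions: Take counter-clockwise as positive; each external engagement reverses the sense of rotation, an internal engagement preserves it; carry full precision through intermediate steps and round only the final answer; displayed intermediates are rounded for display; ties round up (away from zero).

class = single-mesh tooth geometry [involute pair 50T × 58T, m = 2.126]
base radii: r_b1 = 50.819726, r_b2 = 58.950882
tip radii: r_a1 = 55.535372, r_a2 = 64.504966
inv(α') = inv(17.029°) + 2·(+0.122+0.341)·tan α/(50+58) = 0.01169821  ⇒  α' = 18.49427°
a' = a·cos α / cos α' = 114.8040·cos 17.029°/cos 18.49427° = 115.748387
action lengths: √(r_a1²−r_b1²) = 22.394932, √(r_a2²−r_b2²) = 26.185571
base pitch p_b = π·m·cos α = 6.386195
CR = (22.394932 + 26.185571 − 115.748387·sin 18.49427°)/6.386195 = 1.857755
contact ratio ≈ 1.8578

1.8578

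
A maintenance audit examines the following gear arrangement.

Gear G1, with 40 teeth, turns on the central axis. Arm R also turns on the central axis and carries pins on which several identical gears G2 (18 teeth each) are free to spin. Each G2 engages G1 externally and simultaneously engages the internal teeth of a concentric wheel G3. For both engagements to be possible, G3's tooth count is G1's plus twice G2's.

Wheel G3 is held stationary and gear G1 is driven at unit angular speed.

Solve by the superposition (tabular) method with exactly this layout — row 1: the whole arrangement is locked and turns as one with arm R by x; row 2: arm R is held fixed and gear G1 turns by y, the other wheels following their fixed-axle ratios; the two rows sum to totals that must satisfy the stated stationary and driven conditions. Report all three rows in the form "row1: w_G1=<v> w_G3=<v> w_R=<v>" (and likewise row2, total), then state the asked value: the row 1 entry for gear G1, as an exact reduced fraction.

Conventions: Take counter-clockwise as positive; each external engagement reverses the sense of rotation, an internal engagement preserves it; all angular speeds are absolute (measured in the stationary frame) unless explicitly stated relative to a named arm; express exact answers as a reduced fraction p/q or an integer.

class = planetary set [G3 = 40+2·18 = 76; Willis about the carrier]
row 1 (train locked, turned with arm): all members turn x
row 2 (arm held, sun turns y): ω_ring = −(40/76)·y, ω_arm = 0
boundary: total ω_ring = x − (40/76)·y = 0 and total ω_sun = x + y = 1  ⇒  y = 19/29, x = 10/29
row 2 ring = −(40/76)·19/29 = -10/29
totals (row 1 + row 2): sun 10/29 + 19/29 = 1, ring 10/29 + (-10/29) = 0, arm 10/29 + 0 = 10/29
asked cell (row1, sun) = 10/29

row1: w_G1=10/29 w_G3=10/29 w_R=10/29
row2: w_G1=19/29 w_G3=-10/29 w_R=0
total: w_G1=1 w_G3=0 w_R=10/29
asked value: 10/29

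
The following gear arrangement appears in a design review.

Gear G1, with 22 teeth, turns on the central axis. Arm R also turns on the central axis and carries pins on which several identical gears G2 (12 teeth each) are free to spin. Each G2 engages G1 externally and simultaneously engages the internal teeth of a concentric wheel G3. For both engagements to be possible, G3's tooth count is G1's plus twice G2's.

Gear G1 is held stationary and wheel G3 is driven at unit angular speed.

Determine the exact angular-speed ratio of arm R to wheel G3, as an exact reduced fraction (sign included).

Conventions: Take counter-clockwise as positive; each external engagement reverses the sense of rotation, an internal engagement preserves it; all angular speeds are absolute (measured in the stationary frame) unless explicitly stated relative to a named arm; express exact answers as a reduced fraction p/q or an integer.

recognized (axles ride arm R): planetary set, 22/12/46 teeth
ring teeth: 22 + 2·12 = 46
22(ω_sun−ω_arm) = −46(ω_ring−ω_arm),  ω_sun = 0, ω_ring = 1
22(0−ω_arm) = −46(1−ω_arm)  ⇒  68·ω_arm = 46  ⇒  ω_arm = 23/34
ω_out/ω_in = 23/34

23/34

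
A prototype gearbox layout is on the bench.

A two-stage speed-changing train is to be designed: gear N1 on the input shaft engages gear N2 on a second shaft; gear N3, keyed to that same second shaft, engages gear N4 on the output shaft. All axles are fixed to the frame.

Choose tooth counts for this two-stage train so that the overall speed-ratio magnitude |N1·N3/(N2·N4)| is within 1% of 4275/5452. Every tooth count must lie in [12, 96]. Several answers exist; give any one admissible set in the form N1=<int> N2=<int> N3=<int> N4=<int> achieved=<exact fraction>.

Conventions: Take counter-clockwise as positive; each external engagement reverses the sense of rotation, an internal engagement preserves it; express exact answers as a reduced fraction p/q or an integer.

2-stage fixed-axis compound train for ratio 4275/5452
target = 4275/5452 in lowest terms: an exact hit needs N1·N3 = k·4275 and N2·N4 = k·5452 for one integer k, every count in [12, 96]; additionally prefer no 1:1 stage (N1 ≠ N2, N3 ≠ N4)
k = 1: N1·N3 = 4275 = 45·95, N2·N4 = 5452 = 58·94
achieved = 45·95/(58·94) = 4275/5452; |achieved − target| = 0 ≤ 171/21808 ✓

N1=45 N2=58 N3=95 N4=94 achieved=4275/5452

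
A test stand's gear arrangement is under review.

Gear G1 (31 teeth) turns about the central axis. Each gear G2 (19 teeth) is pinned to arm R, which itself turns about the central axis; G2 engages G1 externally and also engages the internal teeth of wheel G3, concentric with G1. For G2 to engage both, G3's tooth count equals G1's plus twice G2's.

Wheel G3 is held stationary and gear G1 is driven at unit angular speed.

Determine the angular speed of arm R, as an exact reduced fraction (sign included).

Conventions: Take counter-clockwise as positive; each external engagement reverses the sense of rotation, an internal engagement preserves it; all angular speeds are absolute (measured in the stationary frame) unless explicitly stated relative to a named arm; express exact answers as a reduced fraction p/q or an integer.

class = planetary set [G3 = 31+2·19 = 69; Willis about the carrier]
ring teeth: 31 + 2·19 = 69
31(ω_sun−ω_arm) = −69(ω_ring−ω_arm),  ω_ring = 0, ω_sun = 1
31(1−ω_arm) = −69(0−ω_arm)  ⇒  100·ω_arm = 31  ⇒  ω_arm = 31/100
exact speed ratio = 31/100

31/100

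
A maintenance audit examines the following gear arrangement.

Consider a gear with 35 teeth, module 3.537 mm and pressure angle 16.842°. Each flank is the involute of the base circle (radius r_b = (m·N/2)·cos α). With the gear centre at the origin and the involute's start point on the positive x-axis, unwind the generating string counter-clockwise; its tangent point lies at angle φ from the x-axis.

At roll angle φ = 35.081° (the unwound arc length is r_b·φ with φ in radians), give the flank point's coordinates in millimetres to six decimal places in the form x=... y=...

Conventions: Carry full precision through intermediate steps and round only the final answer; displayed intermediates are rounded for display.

x=69.327877 y=4.365071

topology: single-mesh involute geometry — m = 3.537, N = 35
pitch radius r_p = m·N/2 = 3.537·35/2 = 61.897500
base radius r_b = r_p·cos α = 61.897500·cos 16.842° = 59.242553
roll angle φ = 35.081° = 0.61227895 rad
x = r_b·(cos φ + φ·sin φ) = 69.327877
y = r_b·(sin φ − φ·cos φ) = 4.365071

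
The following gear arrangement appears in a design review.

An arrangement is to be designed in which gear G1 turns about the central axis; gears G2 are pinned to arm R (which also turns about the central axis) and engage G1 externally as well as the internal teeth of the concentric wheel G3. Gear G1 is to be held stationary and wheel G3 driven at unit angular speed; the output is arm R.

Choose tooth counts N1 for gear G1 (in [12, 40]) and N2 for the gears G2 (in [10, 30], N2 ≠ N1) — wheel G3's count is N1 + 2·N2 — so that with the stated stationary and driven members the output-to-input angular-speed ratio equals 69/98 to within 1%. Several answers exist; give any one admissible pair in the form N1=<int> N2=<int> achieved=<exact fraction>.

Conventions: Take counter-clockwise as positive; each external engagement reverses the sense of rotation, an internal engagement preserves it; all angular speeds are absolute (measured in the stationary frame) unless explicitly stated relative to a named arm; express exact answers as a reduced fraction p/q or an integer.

N1=29 N2=20 achieved=69/98

topology: planetary set — design target 69/98, arm = carrier (Willis)
Willis with ω_sun = 0: ω_arm/ω_ring = N3/(N1+N3); set equal to 69/98  ⇒  N3/N1 = (69/98)/(1 − 69/98) = 69/29
N3 = N1 + 2·N2  ⇒  N2/N1 = (N3/N1 − 1)/2 = (69/29 − 1)/2 = 20/29
smallest multiple with N1 ≥ 12 and N2 ≥ 10: k = 1  ⇒  N1 = 1·29 = 29, N2 = 1·20 = 20 (N1 ≤ 40, N2 ≤ 30, N2 ≠ N1 ✓), N3 = 29 + 2·20 = 69
check: N3/(N1+N3) with N1 = 29, N3 = 69 gives 69/98; |achieved − target| = 0 ≤ 69/9800 ✓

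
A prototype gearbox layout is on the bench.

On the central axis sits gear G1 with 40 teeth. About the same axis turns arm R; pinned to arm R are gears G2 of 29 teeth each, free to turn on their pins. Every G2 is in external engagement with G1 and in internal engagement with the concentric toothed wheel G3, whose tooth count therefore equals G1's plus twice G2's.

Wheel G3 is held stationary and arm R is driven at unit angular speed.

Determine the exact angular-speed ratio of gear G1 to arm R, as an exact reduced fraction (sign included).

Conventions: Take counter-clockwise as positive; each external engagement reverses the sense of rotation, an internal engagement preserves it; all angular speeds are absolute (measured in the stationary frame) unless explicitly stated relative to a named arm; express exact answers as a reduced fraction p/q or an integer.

planetary set (40T centre, 29T on arm, 98T internal) — Willis relation
ring teeth: 40 + 2·29 = 98
40(ω_sun−ω_arm) = −98(ω_ring−ω_arm),  ω_ring = 0, ω_arm = 1
ω_sun = 1 − (98/40)(0−1) = 69/20
ω_out/ω_in = 69/20

69/20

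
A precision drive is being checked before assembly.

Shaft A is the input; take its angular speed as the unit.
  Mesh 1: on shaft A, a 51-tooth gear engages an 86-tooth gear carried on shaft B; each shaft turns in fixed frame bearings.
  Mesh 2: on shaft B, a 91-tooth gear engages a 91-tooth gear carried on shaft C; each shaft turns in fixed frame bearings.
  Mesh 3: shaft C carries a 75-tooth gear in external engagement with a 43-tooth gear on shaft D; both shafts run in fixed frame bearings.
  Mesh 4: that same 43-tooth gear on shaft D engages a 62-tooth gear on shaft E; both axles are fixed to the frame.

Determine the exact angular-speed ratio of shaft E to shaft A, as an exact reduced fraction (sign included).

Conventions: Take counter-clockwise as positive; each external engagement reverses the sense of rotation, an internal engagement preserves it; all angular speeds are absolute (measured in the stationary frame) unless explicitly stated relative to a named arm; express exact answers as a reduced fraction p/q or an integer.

class = fixed-axis compound train [4 meshes; 4 ratios multiply, 4 sense flips]
mesh 1 [51T→86T]: running ratio 51/86, sense −
mesh 2 [91T→91T]: running ratio 51/86, sense +
mesh 3 [75T→43T]: running ratio 3825/3698, sense −
mesh 4 [43T→62T]: running ratio 3825/5332, sense +
ω_out/ω_in = 3825/5332

3825/5332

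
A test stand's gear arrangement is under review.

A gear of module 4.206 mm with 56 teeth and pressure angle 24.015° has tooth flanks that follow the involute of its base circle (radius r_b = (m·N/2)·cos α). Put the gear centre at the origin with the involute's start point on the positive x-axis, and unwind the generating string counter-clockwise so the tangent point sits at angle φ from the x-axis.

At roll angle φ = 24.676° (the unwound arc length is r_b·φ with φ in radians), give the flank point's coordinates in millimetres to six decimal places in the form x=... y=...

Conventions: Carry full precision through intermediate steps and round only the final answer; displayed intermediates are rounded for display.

topology: single-mesh involute geometry — m = 4.206, N = 56
pitch radius r_p = m·N/2 = 4.206·56/2 = 117.768000
base radius r_b = r_p·cos α = 117.768000·cos 24.015° = 107.573877
roll angle φ = 24.676° = 0.43067745 rad
x = r_b·(cos φ + φ·sin φ) = 117.092568
y = r_b·(sin φ − φ·cos φ) = 2.811675

x=117.092568 y=2.811675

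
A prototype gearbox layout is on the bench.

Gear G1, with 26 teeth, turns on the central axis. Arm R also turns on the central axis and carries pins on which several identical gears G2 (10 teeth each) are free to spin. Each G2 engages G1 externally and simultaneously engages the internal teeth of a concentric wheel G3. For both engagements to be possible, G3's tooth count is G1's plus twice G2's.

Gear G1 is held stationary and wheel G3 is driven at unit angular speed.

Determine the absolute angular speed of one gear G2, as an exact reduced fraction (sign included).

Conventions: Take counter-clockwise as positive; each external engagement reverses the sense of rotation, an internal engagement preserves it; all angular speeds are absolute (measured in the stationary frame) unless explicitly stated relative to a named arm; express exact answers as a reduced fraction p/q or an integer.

23/10

planetary set (26T centre, 10T on arm, 46T internal) — Willis relation
ring teeth: 26 + 2·10 = 46
26(ω_sun−ω_arm) = −46(ω_ring−ω_arm),  ω_sun = 0, ω_ring = 1
26(0−ω_arm) = −46(1−ω_arm)  ⇒  72·ω_arm = 46  ⇒  ω_arm = 23/36
sun–planet mesh: 26·(0−23/36) = −10·(ω_p−ω_arm)  ⇒  ω_p−ω_arm = 299/180
ω_p = 23/36 + 299/180 = 23/10
exact speed ratio = 23/10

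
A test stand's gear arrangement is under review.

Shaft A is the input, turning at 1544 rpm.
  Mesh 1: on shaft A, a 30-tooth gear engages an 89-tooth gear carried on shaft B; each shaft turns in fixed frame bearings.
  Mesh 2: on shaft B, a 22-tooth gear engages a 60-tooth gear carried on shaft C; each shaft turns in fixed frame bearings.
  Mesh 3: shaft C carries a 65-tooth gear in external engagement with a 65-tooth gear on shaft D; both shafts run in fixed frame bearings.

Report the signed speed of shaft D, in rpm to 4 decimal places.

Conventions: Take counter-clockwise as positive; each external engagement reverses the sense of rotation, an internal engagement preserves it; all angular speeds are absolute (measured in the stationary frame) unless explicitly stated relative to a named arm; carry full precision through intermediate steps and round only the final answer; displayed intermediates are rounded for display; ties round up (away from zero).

-190.8315 rpm

recognized (4 fixed axles, 3 meshes): fixed-axis compound train
mesh 1 [30T→89T]: ω = 1544.0000×30/89 = 520.4494 rpm, sense flips to −
mesh 2 [22T→60T]: ω = 520.4494×22/60 = 190.8315 rpm, sense flips to +
mesh 3 [65T→65T]: ω = 190.8315×65/65 = 190.8315 rpm, sense flips to −
signed output speed = -190.8315 rpm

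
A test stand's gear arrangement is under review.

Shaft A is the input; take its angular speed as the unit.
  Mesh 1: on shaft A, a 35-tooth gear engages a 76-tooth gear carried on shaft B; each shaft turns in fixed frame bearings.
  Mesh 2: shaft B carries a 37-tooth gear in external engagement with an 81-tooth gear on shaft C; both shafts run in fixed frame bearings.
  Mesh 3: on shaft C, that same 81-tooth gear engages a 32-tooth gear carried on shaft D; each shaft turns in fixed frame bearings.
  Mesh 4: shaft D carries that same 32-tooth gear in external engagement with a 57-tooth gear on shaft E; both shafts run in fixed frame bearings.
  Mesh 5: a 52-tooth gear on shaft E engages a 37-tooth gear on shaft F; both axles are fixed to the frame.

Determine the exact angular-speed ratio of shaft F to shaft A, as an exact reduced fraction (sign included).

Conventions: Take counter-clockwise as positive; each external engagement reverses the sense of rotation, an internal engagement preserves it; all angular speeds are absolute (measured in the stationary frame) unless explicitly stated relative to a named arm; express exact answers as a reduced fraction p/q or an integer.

-455/1083

class = fixed-axis compound train [5 meshes; 5 ratios multiply, 5 sense flips]
mesh 1 [35T→76T]: running ratio 35/76, sense −
mesh 2 [37T→81T]: running ratio 1295/6156, sense +
mesh 3 [81T→32T]: running ratio 1295/2432, sense −
mesh 4 [32T→57T]: running ratio 1295/4332, sense +
mesh 5 [52T→37T]: running ratio 455/1083, sense −
ω_out/ω_in = -455/1083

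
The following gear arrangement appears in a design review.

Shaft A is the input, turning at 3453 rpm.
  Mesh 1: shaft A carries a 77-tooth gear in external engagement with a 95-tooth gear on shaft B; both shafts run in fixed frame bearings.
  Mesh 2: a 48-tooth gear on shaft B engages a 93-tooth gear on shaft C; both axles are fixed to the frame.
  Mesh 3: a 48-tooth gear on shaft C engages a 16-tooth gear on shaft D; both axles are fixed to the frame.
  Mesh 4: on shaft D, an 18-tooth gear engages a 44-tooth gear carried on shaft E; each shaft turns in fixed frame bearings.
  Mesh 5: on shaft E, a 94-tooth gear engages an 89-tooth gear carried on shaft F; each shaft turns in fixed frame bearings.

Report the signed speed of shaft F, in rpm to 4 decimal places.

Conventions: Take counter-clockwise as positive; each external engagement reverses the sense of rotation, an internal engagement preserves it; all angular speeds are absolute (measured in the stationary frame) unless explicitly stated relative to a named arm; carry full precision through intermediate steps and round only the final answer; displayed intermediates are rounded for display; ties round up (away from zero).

-1872.4099 rpm

class = fixed-axis compound train [5 meshes; 5 ratios multiply, 5 sense flips]
mesh 1 [77T→95T]: ω = 3453.0000×77/95 = 2798.7474 rpm, sense flips to −
mesh 2 [48T→93T]: ω = 2798.7474×48/93 = 1444.5148 rpm, sense flips to +
mesh 3 [48T→16T]: ω = 1444.5148×48/16 = 4333.5443 rpm, sense flips to −
mesh 4 [18T→44T]: ω = 4333.5443×18/44 = 1772.8136 rpm, sense flips to +
mesh 5 [94T→89T]: ω = 1772.8136×94/89 = 1872.4099 rpm, sense flips to −
signed output speed = -1872.4099 rpm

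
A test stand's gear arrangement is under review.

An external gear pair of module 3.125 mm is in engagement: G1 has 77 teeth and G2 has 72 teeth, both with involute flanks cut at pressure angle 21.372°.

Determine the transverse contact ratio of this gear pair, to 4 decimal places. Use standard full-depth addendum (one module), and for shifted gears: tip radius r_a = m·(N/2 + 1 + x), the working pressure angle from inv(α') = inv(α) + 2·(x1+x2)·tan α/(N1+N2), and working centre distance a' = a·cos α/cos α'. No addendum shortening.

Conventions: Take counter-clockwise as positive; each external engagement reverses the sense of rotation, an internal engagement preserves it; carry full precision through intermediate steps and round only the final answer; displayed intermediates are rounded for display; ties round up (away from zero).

class = single-mesh tooth geometry [involute pair 77T × 72T, m = 3.125]
base radii: r_b1 = 112.039093, r_b2 = 104.763827
tip radii: r_a1 = 123.437500, r_a2 = 115.625000
no profile shift: α' = α, a' = a
action lengths: √(r_a1²−r_b1²) = 51.807896, √(r_a2²−r_b2²) = 48.925261
base pitch p_b = π·m·cos α = 9.142369
CR = (51.807896 + 48.925261 − 232.812500·sin 21.37200°)/9.142369 = 1.738195
contact ratio ≈ 1.7382

1.7382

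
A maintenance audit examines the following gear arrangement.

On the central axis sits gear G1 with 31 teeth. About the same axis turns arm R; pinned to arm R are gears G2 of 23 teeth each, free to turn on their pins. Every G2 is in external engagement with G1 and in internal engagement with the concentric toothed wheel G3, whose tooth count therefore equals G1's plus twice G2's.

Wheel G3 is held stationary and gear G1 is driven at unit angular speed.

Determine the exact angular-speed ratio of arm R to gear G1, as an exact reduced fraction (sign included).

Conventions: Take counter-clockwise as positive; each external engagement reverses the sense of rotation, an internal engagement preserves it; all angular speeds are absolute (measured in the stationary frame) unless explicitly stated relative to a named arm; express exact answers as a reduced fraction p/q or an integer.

planetary set (31T centre, 23T on arm, 77T internal) — Willis relation
ring teeth: 31 + 2·23 = 77
31(ω_sun−ω_arm) = −77(ω_ring−ω_arm),  ω_ring = 0, ω_sun = 1
31(1−ω_arm) = −77(0−ω_arm)  ⇒  108·ω_arm = 31  ⇒  ω_arm = 31/108
ω_out/ω_in = 31/108

31/108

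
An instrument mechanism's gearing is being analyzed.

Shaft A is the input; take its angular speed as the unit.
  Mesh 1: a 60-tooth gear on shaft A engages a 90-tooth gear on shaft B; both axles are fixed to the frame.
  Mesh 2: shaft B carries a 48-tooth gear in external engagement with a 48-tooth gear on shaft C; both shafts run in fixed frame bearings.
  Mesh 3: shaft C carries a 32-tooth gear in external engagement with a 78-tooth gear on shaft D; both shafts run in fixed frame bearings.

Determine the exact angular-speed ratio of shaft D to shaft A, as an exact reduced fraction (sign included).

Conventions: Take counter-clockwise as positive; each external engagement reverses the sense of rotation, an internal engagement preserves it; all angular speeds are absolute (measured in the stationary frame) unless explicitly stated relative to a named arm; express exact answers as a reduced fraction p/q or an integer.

class = fixed-axis compound train [3 meshes; 3 ratios multiply, 3 sense flips]
mesh 1 [60T→90T]: running ratio 2/3, sense −
mesh 2 [48T→48T]: running ratio 2/3, sense +
mesh 3 [32T→78T]: running ratio 32/117, sense −
ω_out/ω_in = -32/117

-32/117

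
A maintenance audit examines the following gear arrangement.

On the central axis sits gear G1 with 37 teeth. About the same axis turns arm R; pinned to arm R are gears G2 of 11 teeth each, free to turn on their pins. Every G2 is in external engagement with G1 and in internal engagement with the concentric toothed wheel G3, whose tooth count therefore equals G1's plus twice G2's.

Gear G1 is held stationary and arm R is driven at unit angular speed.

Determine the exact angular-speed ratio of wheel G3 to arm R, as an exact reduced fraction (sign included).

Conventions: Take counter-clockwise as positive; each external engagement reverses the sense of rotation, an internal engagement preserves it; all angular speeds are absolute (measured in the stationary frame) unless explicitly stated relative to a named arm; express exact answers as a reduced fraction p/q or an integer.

planetary set (37T centre, 11T on arm, 59T internal) — Willis relation
ring teeth: 37 + 2·11 = 59
37(ω_sun−ω_arm) = −59(ω_ring−ω_arm),  ω_sun = 0, ω_arm = 1
ω_ring = 1 − (37/59)(0−1) = 96/59
ω_out/ω_in = 96/59

96/59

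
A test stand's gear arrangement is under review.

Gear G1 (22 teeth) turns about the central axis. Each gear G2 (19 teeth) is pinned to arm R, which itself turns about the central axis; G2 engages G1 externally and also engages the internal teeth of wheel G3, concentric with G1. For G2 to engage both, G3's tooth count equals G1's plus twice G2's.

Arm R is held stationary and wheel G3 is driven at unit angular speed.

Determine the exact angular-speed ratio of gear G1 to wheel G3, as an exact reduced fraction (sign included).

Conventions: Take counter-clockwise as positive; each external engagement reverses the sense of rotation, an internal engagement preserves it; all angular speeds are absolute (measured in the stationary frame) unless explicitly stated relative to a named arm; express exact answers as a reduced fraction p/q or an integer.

topology: planetary set — G1 22T / G2 19T / G3 60T, arm = carrier (Willis)
ring teeth: 22 + 2·19 = 60
22(ω_sun−ω_arm) = −60(ω_ring−ω_arm),  ω_arm = 0, ω_ring = 1
ω_sun = 0 − (60/22)(1−0) = -30/11
ω_out/ω_in = -30/11

-30/11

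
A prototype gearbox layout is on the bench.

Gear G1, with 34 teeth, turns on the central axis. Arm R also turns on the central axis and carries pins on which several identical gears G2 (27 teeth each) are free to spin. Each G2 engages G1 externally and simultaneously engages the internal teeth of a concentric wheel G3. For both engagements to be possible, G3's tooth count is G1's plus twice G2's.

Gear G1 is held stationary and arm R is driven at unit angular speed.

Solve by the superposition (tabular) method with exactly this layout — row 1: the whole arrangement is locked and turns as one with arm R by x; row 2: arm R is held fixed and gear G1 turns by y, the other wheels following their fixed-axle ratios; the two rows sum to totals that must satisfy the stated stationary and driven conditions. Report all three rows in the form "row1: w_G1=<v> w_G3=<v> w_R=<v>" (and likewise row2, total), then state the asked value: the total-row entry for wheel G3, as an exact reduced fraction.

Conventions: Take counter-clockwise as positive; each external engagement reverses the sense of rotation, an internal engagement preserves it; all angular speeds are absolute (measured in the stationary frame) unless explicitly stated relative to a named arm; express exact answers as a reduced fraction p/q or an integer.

row1: w_G1=1 w_G3=1 w_R=1
row2: w_G1=-1 w_G3=17/44 w_R=0
total: w_G1=0 w_G3=61/44 w_R=1
asked value: 61/44

planetary set (34T centre, 27T on arm, 88T internal) — Willis relation
row 1 (train locked, turned with arm): all members turn x
row 2: sun turns y, ring = −(34/88)·y, arm 0
boundary: total ω_sun = x + y = 0 and total ω_arm = x = 1  ⇒  y = -1, x = 1
row 2 ring = −(34/88)·(-1) = 17/44
totals (row 1 + row 2): sun 1 + (-1) = 0, ring 1 + 17/44 = 61/44, arm 1 + 0 = 1
asked cell (total, ring) = 61/44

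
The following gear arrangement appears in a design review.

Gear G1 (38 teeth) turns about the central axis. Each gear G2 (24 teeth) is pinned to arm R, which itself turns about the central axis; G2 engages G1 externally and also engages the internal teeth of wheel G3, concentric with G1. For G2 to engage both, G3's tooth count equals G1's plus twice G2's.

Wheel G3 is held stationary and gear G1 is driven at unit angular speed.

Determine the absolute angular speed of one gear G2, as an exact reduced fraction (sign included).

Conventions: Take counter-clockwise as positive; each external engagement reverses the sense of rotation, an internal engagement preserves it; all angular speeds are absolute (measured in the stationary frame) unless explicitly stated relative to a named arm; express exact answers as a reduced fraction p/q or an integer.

class = planetary set [G3 = 38+2·24 = 86; Willis about the carrier]
ring teeth: 38 + 2·24 = 86
38(ω_sun−ω_arm) = −86(ω_ring−ω_arm),  ω_ring = 0, ω_sun = 1
38(1−ω_arm) = −86(0−ω_arm)  ⇒  124·ω_arm = 38  ⇒  ω_arm = 19/62
sun–planet mesh: 38·(1−19/62) = −24·(ω_p−ω_arm)  ⇒  ω_p−ω_arm = -817/744
ω_p = 19/62 − 817/744 = -19/24
exact speed ratio = -19/24

-19/24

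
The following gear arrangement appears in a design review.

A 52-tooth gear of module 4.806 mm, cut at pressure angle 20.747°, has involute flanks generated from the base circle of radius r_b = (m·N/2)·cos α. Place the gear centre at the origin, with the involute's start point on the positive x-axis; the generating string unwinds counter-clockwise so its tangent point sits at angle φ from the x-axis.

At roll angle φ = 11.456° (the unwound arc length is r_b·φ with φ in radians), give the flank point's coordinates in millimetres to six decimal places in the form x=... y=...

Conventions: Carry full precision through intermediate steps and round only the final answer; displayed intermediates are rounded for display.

x=119.165554 y=0.310108

single-mesh involute tooth geometry (52T wheel at module 4.806)
pitch radius r_p = m·N/2 = 4.806·52/2 = 124.956000
base radius r_b = r_p·cos α = 124.956000·cos 20.747° = 116.853073
roll angle φ = 11.456° = 0.19994492 rad
x = r_b·(cos φ + φ·sin φ) = 119.165554
y = r_b·(sin φ − φ·cos φ) = 0.310108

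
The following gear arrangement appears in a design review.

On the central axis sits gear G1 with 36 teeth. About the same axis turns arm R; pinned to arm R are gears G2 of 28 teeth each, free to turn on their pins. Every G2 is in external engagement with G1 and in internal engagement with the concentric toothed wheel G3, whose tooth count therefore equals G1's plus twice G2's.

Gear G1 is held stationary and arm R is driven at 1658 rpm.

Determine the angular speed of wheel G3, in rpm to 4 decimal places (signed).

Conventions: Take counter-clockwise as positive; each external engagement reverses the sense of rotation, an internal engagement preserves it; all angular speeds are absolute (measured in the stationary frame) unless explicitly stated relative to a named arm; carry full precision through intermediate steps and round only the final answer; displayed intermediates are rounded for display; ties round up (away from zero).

+2306.7826 rpm

recognized (axles ride arm R): planetary set, 36/28/92 teeth
normalise by the input: solve with ω_arm = 1, then scale by 1658 rpm
ring teeth: 36 + 2·28 = 92
36(ω_sun−ω_arm) = −92(ω_ring−ω_arm),  ω_sun = 0, ω_arm = 1
ω_ring = 1 − (36/92)(0−1) = 32/23
scale: ω_ring = 32/23 × 1658 rpm = +2306.7826 rpm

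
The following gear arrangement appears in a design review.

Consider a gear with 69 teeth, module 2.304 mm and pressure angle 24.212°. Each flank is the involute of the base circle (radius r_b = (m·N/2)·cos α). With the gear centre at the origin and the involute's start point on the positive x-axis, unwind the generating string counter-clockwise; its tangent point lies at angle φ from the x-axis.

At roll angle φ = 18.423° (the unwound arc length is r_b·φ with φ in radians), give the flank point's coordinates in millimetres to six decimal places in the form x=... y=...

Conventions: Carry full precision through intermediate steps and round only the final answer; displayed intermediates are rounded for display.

recognized (one wheel, involute flank): single-mesh tooth geometry, m = 2.304, N = 69
pitch radius r_p = m·N/2 = 2.304·69/2 = 79.488000
base radius r_b = r_p·cos α = 79.488000·cos 24.212° = 72.495778
roll angle φ = 18.423° = 0.32154201 rad
x = r_b·(cos φ + φ·sin φ) = 76.147109
y = r_b·(sin φ − φ·cos φ) = 0.795075

x=76.147109 y=0.795075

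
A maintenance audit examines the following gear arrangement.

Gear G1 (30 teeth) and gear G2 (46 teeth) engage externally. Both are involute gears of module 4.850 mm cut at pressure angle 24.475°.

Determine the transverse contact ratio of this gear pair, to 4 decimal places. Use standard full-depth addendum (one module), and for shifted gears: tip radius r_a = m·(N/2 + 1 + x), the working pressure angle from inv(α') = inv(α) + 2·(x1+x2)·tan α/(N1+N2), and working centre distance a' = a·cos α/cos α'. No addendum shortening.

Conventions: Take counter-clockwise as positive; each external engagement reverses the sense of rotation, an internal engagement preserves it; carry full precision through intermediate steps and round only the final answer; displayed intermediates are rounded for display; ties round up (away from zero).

1.5176

topology: single-mesh involute geometry — m = 4.850, 30T/46T pair
base radii: r_b1 = 66.212840, r_b2 = 101.526354
tip radii: r_a1 = 77.600000, r_a2 = 116.400000
no profile shift: α' = α, a' = a
action lengths: √(r_a1²−r_b1²) = 40.467516, √(r_a2²−r_b2²) = 56.932937
base pitch p_b = π·m·cos α = 13.867585
CR = (40.467516 + 56.932937 − 184.300000·sin 24.47500°)/13.867585 = 1.517616
contact ratio ≈ 1.5176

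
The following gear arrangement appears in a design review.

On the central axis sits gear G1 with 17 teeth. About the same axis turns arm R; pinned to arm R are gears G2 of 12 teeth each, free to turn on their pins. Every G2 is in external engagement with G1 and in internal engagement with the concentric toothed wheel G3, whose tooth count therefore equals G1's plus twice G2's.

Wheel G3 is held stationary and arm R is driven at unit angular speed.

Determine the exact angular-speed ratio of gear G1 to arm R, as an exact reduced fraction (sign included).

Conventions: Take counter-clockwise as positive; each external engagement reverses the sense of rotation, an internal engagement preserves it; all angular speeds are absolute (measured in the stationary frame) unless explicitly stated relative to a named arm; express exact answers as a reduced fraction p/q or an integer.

class = planetary set [G3 = 17+2·12 = 41; Willis about the carrier]
ring teeth: 17 + 2·12 = 41
17(ω_sun−ω_arm) = −41(ω_ring−ω_arm),  ω_ring = 0, ω_arm = 1
ω_sun = 1 − (41/17)(0−1) = 58/17
ω_out/ω_in = 58/17

58/17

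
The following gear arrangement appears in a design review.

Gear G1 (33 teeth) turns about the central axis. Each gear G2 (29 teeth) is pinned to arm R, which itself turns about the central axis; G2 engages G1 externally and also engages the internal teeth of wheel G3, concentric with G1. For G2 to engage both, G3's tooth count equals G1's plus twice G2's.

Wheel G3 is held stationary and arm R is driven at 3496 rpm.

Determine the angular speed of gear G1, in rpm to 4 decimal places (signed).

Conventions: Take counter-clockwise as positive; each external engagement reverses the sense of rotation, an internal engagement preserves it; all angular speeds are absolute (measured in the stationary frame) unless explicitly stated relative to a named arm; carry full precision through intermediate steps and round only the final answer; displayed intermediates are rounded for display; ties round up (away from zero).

+13136.4848 rpm

topology: planetary set — G1 33T / G2 29T / G3 91T, arm = carrier (Willis)
normalise by the input: solve with ω_arm = 1, then scale by 3496 rpm
ring teeth: 33 + 2·29 = 91
33(ω_sun−ω_arm) = −91(ω_ring−ω_arm),  ω_ring = 0, ω_arm = 1
ω_sun = 1 − (91/33)(0−1) = 124/33
scale: ω_sun = 124/33 × 3496 rpm = +13136.4848 rpm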